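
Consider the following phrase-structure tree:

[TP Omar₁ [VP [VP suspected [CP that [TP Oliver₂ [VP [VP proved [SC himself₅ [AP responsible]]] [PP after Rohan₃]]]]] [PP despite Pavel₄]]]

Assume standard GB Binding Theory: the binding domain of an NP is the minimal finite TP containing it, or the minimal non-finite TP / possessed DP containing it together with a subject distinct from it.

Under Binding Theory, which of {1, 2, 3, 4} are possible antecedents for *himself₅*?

{2}

*himself* is an anaphor, so Principle A applies: it must be bound in its binding domain.
Binding domain of *himself₅*: the embedded TP, whose subject is Oliver₂.
*Omar₁* c-commands the anaphor but is outside its binding domain → cannot satisfy Principle A.
*Oliver₂* c-commands the anaphor within its binding domain → licit binder.
*Rohan₃* does not c-command the anaphor → cannot bind it.
*Pavel₄* does not c-command the anaphor → cannot bind it.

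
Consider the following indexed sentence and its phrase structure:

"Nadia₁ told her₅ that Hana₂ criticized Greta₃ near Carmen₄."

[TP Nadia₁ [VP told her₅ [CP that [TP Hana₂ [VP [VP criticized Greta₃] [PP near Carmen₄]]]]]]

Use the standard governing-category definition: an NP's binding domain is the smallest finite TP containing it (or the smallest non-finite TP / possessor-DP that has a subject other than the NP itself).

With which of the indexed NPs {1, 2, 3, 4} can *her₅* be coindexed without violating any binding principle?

none

*her* is a pronoun, so Principle B applies: it must be free in its binding domain.
Binding domain of *her₅*: the matrix TP, whose subject is Nadia₁.
*Nadia₁* c-commands the pronoun within its binding domain → coindexation would violate Principle B.
*Hana₂*: the pronoun c-commands this R-expression → coindexation would violate Principle C on *Hana₂*.
*Greta₃*: the pronoun c-commands this R-expression → coindexation would violate Principle C on *Greta₃*.
*Carmen₄*: the pronoun c-commands this R-expression → coindexation would violate Principle C on *Carmen₄*.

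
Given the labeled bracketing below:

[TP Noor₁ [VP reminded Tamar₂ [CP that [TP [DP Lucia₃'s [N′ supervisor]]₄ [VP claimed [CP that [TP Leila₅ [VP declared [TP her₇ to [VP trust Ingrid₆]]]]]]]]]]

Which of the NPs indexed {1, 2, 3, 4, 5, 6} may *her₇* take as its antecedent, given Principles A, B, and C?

{1, 2, 3, 4}

*her* is a pronoun, so Principle B applies: it must be free in its binding domain.
Binding domain of *her₇*: the embedded TP, whose subject is Leila₅.
*Noor₁* c-commands the pronoun but from outside its binding domain, and is not c-commanded by it → coindexation permitted.
*Tamar₂* c-commands the pronoun but from outside its binding domain, and is not c-commanded by it → coindexation permitted.
*Lucia₃* and the pronoun do not c-command one another → neither Principle B nor Principle C is at stake; coindexation permitted.
*[Lucia₃'s supervisor]₄* c-commands the pronoun but from outside its binding domain, and is not c-commanded by it → coindexation permitted.
*Leila₅* c-commands the pronoun within its binding domain → coindexation would violate Principle B.
*Ingrid₆*: the pronoun c-commands this R-expression → coindexation would violate Principle C on *Ingrid₆*.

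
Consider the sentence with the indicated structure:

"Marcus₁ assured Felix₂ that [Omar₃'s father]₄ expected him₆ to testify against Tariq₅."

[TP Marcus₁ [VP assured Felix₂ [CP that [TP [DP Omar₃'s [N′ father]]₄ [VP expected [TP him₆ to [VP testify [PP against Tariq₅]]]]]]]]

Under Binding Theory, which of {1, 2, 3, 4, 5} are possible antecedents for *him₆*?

{1, 2, 3}

*him* is a pronoun, so Principle B applies: it must be free in its binding domain.
Binding domain of *him₆*: the embedded TP, whose subject is [Omar₃'s father]₄.
*Marcus₁* c-commands the pronoun but from outside its binding domain, and is not c-commanded by it → coindexation permitted.
*Felix₂* c-commands the pronoun but from outside its binding domain, and is not c-commanded by it → coindexation permitted.
*Omar₃* and the pronoun do not c-command one another → neither Principle B nor Principle C is at stake; coindexation permitted.
*[Omar₃'s father]₄* c-commands the pronoun within its binding domain → coindexation would violate Principle B.
*Tariq₅*: the pronoun c-commands this R-expression → coindexation would violate Principle C on *Tariq₅*.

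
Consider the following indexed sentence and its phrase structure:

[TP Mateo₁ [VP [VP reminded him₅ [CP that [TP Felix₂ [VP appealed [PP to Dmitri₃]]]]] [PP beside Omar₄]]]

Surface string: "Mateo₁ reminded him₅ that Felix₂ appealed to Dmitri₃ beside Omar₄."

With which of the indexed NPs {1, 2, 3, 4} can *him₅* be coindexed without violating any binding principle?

*him* is a pronoun, so Principle B applies: it must be free in its binding domain.
Binding domain of *him₅*: the matrix TP, whose subject is Mateo₁.
*Mateo₁* c-commands the pronoun within its binding domain → coindexation would violate Principle B.
*Felix₂*: the pronoun c-commands this R-expression → coindexation would violate Principle C on *Felix₂*.
*Dmitri₃*: the pronoun c-commands this R-expression → coindexation would violate Principle C on *Dmitri₃*.
*Omar₄* and the pronoun do not c-command one another → neither Principle B nor Principle C is at stake; coindexation permitted.

{4}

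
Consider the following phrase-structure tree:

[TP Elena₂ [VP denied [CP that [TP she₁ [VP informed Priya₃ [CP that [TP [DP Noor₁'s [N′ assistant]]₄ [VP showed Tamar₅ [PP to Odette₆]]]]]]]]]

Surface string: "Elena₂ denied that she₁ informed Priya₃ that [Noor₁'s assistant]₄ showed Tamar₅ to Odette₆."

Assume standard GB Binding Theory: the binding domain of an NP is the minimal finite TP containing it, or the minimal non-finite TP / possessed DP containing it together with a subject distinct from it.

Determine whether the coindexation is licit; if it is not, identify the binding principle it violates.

Principle C

The two coindexed NPs are *she₁* and *Noor₁*.
*Noor₁* is an R-expression. Principle C requires it to be free everywhere.
*she₁* c-commands it and carries the same index.
The R-expression is bound → Principle C violation.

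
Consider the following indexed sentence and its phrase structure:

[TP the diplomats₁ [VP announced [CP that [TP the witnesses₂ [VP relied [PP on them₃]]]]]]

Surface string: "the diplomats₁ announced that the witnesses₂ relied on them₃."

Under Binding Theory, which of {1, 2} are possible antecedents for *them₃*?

*them* is a pronoun, so Principle B applies: it must be free in its binding domain.
Binding domain of *them₃*: the embedded TP, whose subject is the witnesses₂.
*the diplomats₁* c-commands the pronoun but from outside its binding domain, and is not c-commanded by it → coindexation permitted.
*the witnesses₂* c-commands the pronoun within its binding domain → coindexation would violate Principle B.

{1}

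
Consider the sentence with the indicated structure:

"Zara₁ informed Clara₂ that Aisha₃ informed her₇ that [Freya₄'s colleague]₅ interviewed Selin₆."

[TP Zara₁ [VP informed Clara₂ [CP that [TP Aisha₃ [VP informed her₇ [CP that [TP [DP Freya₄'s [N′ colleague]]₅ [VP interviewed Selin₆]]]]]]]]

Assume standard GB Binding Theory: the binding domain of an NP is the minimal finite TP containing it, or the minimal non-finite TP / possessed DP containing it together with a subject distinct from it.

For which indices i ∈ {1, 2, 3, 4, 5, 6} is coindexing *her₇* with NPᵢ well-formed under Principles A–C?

*her* is a pronoun, so Principle B applies: it must be free in its binding domain.
Binding domain of *her₇*: the embedded TP, whose subject is Aisha₃.
*Zara₁* c-commands the pronoun but from outside its binding domain, and is not c-commanded by it → coindexation permitted.
*Clara₂* c-commands the pronoun but from outside its binding domain, and is not c-commanded by it → coindexation permitted.
*Aisha₃* c-commands the pronoun within its binding domain → coindexation would violate Principle B.
*Freya₄*: the pronoun c-commands this R-expression → coindexation would violate Principle C on *Freya₄*.
*[Freya₄'s colleague]₅*: the pronoun c-commands this R-expression → coindexation would violate Principle C on *[Freya₄'s colleague]₅*.
*Selin₆*: the pronoun c-commands this R-expression → coindexation would violate Principle C on *Selin₆*.

{1, 2}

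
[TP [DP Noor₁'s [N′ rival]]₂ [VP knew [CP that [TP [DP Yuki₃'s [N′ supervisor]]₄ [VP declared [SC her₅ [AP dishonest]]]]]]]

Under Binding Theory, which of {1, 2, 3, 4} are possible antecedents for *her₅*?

*her* is a pronoun, so Principle B applies: it must be free in its binding domain.
Binding domain of *her₅*: the embedded TP, whose subject is [Yuki₃'s supervisor]₄.
*Noor₁* and the pronoun do not c-command one another → neither Principle B nor Principle C is at stake; coindexation permitted.
*[Noor₁'s rival]₂* c-commands the pronoun but from outside its binding domain, and is not c-commanded by it → coindexation permitted.
*Yuki₃* and the pronoun do not c-command one another → neither Principle B nor Principle C is at stake; coindexation permitted.
*[Yuki₃'s supervisor]₄* c-commands the pronoun within its binding domain → coindexation would violate Principle B.

{1, 2, 3}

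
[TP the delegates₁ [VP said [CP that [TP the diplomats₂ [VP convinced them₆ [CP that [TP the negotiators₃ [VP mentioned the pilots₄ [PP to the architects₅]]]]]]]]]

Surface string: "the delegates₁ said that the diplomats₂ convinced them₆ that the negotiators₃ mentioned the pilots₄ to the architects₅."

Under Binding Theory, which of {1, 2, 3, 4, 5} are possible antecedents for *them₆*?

*them* is a pronoun, so Principle B applies: it must be free in its binding domain.
Binding domain of *them₆*: the embedded TP, whose subject is the diplomats₂.
*the delegates₁* c-commands the pronoun but from outside its binding domain, and is not c-commanded by it → coindexation permitted.
*the diplomats₂* c-commands the pronoun within its binding domain → coindexation would violate Principle B.
*the negotiators₃*: the pronoun c-commands this R-expression → coindexation would violate Principle C on *the negotiators₃*.
*the pilots₄*: the pronoun c-commands this R-expression → coindexation would violate Principle C on *the pilots₄*.
*the architects₅*: the pronoun c-commands this R-expression → coindexation would violate Principle C on *the architects₅*.

{1}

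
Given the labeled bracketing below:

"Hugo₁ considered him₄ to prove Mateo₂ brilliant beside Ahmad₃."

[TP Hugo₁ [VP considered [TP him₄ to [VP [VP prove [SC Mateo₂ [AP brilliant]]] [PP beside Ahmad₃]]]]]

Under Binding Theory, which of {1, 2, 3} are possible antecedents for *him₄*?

*him* is a pronoun, so Principle B applies: it must be free in its binding domain.
Binding domain of *him₄*: the matrix TP, whose subject is Hugo₁.
*Hugo₁* c-commands the pronoun within its binding domain → coindexation would violate Principle B.
*Mateo₂*: the pronoun c-commands this R-expression → coindexation would violate Principle C on *Mateo₂*.
*Ahmad₃*: the pronoun c-commands this R-expression → coindexation would violate Principle C on *Ahmad₃*.

none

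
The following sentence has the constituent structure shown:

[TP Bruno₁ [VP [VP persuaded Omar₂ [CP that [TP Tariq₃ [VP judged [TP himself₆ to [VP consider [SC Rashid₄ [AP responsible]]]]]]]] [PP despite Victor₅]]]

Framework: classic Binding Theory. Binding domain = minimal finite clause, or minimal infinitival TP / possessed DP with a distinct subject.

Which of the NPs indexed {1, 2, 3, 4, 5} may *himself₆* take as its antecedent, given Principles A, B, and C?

{3}

*himself* is an anaphor, so Principle A applies: it must be bound in its binding domain.
Binding domain of *himself₆*: the embedded TP, whose subject is Tariq₃.
*Bruno₁* c-commands the anaphor but is outside its binding domain → cannot satisfy Principle A.
*Omar₂* c-commands the anaphor but is outside its binding domain → cannot satisfy Principle A.
*Tariq₃* c-commands the anaphor within its binding domain → licit binder.
*Rashid₄* does not c-command the anaphor → cannot bind it.
*Victor₅* does not c-command the anaphor → cannot bind it.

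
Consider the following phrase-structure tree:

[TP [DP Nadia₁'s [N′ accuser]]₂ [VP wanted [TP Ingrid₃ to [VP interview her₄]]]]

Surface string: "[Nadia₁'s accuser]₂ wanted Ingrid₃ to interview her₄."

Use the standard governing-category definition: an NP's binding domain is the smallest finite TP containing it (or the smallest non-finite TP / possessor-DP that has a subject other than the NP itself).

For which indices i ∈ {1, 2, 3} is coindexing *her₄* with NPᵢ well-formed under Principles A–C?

{1, 2}

*her* is a pronoun, so Principle B applies: it must be free in its binding domain.
Binding domain of *her₄*: the embedded TP, whose subject is Ingrid₃.
*Nadia₁* and the pronoun do not c-command one another → neither Principle B nor Principle C is at stake; coindexation permitted.
*[Nadia₁'s accuser]₂* c-commands the pronoun but from outside its binding domain, and is not c-commanded by it → coindexation permitted.
*Ingrid₃* c-commands the pronoun within its binding domain → coindexation would violate Principle B.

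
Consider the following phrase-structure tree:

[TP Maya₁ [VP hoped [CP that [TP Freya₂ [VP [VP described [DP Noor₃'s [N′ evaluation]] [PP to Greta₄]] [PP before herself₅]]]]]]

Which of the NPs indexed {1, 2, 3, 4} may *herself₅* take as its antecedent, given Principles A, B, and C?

*herself* is an anaphor, so Principle A applies: it must be bound in its binding domain.
Binding domain of *herself₅*: the embedded TP, whose subject is Freya₂.
*Maya₁* c-commands the anaphor but is outside its binding domain → cannot satisfy Principle A.
*Freya₂* c-commands the anaphor within its binding domain → licit binder.
*Noor₃* does not c-command the anaphor → cannot bind it.
*Greta₄* does not c-command the anaphor → cannot bind it.

{2}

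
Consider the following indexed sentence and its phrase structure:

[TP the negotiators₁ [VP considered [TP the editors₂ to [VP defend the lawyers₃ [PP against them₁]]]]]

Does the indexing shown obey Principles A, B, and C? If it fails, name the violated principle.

grammatical

The two coindexed NPs are *the negotiators₁* and *them₁*.
*them₁* is a pronoun; its binding domain is the embedded TP, whose subject is the editors₂. Within that domain it is c-commanded only by *the editors₂*, *the lawyers₃*, which carry a different index — the pronoun is free locally, so Principle B holds.
*the negotiators₁* is an R-expression; *them₁* does not c-command it, and no other NP shares its index, so Principle C is satisfied.
All principles are respected.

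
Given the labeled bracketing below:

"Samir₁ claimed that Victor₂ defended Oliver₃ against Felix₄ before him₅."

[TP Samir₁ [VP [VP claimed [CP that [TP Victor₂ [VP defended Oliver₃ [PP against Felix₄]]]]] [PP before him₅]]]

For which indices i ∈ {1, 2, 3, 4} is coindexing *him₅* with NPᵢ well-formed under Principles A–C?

*him* is a pronoun, so Principle B applies: it must be free in its binding domain.
Binding domain of *him₅*: the matrix TP, whose subject is Samir₁.
*Samir₁* c-commands the pronoun within its binding domain → coindexation would violate Principle B.
*Victor₂* and the pronoun do not c-command one another → neither Principle B nor Principle C is at stake; coindexation permitted.
*Oliver₃* and the pronoun do not c-command one another → neither Principle B nor Principle C is at stake; coindexation permitted.
*Felix₄* and the pronoun do not c-command one another → neither Principle B nor Principle C is at stake; coindexation permitted.

{2, 3, 4}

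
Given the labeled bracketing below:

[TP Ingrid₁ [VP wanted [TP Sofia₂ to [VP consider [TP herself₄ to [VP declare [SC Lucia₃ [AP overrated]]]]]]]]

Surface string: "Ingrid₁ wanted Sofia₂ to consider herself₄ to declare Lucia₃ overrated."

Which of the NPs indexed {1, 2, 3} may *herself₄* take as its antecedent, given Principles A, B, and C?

*herself* is an anaphor, so Principle A applies: it must be bound in its binding domain.
Binding domain of *herself₄*: the embedded TP, whose subject is Sofia₂.
*Ingrid₁* c-commands the anaphor but is outside its binding domain → cannot satisfy Principle A.
*Sofia₂* c-commands the anaphor within its binding domain → licit binder.
*Lucia₃* does not c-command the anaphor → cannot bind it.

{2}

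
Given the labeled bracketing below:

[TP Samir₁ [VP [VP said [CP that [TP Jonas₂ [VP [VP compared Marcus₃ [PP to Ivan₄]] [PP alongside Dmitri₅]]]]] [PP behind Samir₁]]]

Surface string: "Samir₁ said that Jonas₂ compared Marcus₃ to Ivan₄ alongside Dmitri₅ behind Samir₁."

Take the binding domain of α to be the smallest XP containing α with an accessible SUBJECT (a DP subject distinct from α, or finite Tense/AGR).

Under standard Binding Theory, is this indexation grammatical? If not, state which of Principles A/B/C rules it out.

The two coindexed NPs are *Samir₁* (the lower occurrence) and *Samir₁* (the higher occurrence).
*Samir₁* (the lower occurrence) is an R-expression. Principle C requires it to be free everywhere.
*Samir₁* (the higher occurrence) c-commands it and carries the same index.
The R-expression is bound → Principle C violation.

Principle C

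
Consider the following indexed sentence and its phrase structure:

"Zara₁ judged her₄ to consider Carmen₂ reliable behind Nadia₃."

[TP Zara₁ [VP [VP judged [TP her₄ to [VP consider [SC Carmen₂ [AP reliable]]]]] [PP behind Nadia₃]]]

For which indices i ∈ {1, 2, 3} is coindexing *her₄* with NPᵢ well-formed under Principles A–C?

{3}

*her* is a pronoun, so Principle B applies: it must be free in its binding domain.
Binding domain of *her₄*: the matrix TP, whose subject is Zara₁.
*Zara₁* c-commands the pronoun within its binding domain → coindexation would violate Principle B.
*Carmen₂*: the pronoun c-commands this R-expression → coindexation would violate Principle C on *Carmen₂*.
*Nadia₃* and the pronoun do not c-command one another → neither Principle B nor Principle C is at stake; coindexation permitted.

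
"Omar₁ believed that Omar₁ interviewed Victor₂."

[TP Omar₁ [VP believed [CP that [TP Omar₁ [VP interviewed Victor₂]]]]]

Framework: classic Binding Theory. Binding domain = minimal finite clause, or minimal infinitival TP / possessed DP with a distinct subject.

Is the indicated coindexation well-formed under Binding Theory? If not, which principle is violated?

The two coindexed NPs are *Omar₁* (the higher occurrence) and *Omar₁* (the lower occurrence).
*Omar₁* (the lower occurrence) is an R-expression. Principle C requires it to be free everywhere.
*Omar₁* (the higher occurrence) c-commands it and carries the same index.
The R-expression is bound → Principle C violation.

Principle C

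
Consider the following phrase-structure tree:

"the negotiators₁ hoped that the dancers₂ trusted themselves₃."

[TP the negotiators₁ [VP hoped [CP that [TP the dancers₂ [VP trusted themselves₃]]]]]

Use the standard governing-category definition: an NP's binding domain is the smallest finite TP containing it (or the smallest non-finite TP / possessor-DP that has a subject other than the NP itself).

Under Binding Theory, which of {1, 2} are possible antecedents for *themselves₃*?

*themselves* is an anaphor, so Principle A applies: it must be bound in its binding domain.
Binding domain of *themselves₃*: the embedded TP, whose subject is the dancers₂.
*the negotiators₁* c-commands the anaphor but is outside its binding domain → cannot satisfy Principle A.
*the dancers₂* c-commands the anaphor within its binding domain → licit binder.

{2}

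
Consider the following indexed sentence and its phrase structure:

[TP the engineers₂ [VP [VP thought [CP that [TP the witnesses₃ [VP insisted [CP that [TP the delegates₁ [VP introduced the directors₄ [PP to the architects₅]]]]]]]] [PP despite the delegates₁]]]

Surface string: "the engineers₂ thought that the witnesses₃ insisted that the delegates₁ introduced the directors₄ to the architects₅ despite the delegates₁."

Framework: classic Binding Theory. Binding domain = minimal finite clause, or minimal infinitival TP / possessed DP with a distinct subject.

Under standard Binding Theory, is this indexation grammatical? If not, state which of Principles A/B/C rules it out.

The two coindexed NPs are *the delegates₁* and *the delegates₁*.
*the delegates₁* is an R-expression; no coindexed NP c-commands it, so Principle C holds.
*the delegates₁* is an R-expression; *the delegates₁* does not c-command it, and no other NP shares its index, so Principle C is satisfied.
All principles are respected.

grammatical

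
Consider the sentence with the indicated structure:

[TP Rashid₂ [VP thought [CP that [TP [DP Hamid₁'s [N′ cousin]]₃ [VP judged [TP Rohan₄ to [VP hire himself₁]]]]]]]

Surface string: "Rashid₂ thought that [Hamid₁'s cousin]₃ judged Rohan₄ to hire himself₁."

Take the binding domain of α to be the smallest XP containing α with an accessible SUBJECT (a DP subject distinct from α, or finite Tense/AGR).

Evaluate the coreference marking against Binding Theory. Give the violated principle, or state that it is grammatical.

Principle A

The two coindexed NPs are *Hamid₁* and *himself₁*.
*himself₁* is an anaphor. Principle A requires it to be bound within its binding domain — the embedded TP, whose subject is Rohan₄.
Within that domain it is c-commanded by *Rohan₄*, which does not share its index.
*Hamid₁* does not c-command the anaphor at all.
The anaphor is unbound in its domain → Principle A violation.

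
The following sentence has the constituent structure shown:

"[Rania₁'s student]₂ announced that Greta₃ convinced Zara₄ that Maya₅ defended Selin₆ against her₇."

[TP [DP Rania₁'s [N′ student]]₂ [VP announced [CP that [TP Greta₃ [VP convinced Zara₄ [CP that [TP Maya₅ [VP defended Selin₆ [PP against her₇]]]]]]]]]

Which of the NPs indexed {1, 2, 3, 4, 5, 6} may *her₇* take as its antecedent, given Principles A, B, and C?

{1, 2, 3, 4}

*her* is a pronoun, so Principle B applies: it must be free in its binding domain.
Binding domain of *her₇*: the embedded TP, whose subject is Maya₅.
*Rania₁* and the pronoun do not c-command one another → neither Principle B nor Principle C is at stake; coindexation permitted.
*[Rania₁'s student]₂* c-commands the pronoun but from outside its binding domain, and is not c-commanded by it → coindexation permitted.
*Greta₃* c-commands the pronoun but from outside its binding domain, and is not c-commanded by it → coindexation permitted.
*Zara₄* c-commands the pronoun but from outside its binding domain, and is not c-commanded by it → coindexation permitted.
*Maya₅* c-commands the pronoun within its binding domain → coindexation would violate Principle B.
*Selin₆* c-commands the pronoun within its binding domain → coindexation would violate Principle B.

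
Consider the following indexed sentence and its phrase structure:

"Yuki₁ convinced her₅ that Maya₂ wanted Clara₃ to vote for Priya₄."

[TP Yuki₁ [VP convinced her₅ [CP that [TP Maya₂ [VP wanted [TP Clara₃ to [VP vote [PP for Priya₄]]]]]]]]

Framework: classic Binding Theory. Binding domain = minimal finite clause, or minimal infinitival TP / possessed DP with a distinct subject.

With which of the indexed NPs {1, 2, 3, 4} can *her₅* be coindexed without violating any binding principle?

*her* is a pronoun, so Principle B applies: it must be free in its binding domain.
Binding domain of *her₅*: the matrix TP, whose subject is Yuki₁.
*Yuki₁* c-commands the pronoun within its binding domain → coindexation would violate Principle B.
*Maya₂*: the pronoun c-commands this R-expression → coindexation would violate Principle C on *Maya₂*.
*Clara₃*: the pronoun c-commands this R-expression → coindexation would violate Principle C on *Clara₃*.
*Priya₄*: the pronoun c-commands this R-expression → coindexation would violate Principle C on *Priya₄*.

none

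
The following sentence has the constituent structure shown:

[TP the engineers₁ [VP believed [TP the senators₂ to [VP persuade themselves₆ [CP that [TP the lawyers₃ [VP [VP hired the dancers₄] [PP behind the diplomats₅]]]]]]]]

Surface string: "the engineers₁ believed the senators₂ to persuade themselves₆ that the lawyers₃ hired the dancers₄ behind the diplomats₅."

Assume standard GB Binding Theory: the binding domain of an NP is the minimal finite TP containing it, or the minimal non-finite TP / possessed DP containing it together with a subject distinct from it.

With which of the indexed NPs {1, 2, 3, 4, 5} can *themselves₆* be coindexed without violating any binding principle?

{2}

*themselves* is an anaphor, so Principle A applies: it must be bound in its binding domain.
Binding domain of *themselves₆*: the embedded TP, whose subject is the senators₂.
*the engineers₁* c-commands the anaphor but is outside its binding domain → cannot satisfy Principle A.
*the senators₂* c-commands the anaphor within its binding domain → licit binder.
*the lawyers₃* does not c-command the anaphor → cannot bind it.
*the dancers₄* does not c-command the anaphor → cannot bind it.
*the diplomats₅* does not c-command the anaphor → cannot bind it.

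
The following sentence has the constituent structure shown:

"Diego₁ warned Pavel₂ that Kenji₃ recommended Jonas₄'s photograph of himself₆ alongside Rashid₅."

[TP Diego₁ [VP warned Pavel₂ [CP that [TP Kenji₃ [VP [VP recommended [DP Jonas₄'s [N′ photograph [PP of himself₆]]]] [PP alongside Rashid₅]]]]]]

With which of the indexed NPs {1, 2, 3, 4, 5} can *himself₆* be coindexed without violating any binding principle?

{4}

*himself* is an anaphor, so Principle A applies: it must be bound in its binding domain.
Binding domain of *himself₆*: the possessed DP, whose subject is Jonas₄.
*Diego₁* c-commands the anaphor but is outside its binding domain → cannot satisfy Principle A.
*Pavel₂* c-commands the anaphor but is outside its binding domain → cannot satisfy Principle A.
*Kenji₃* c-commands the anaphor but is outside its binding domain → cannot satisfy Principle A.
*Jonas₄* c-commands the anaphor within its binding domain → licit binder.
*Rashid₅* does not c-command the anaphor → cannot bind it.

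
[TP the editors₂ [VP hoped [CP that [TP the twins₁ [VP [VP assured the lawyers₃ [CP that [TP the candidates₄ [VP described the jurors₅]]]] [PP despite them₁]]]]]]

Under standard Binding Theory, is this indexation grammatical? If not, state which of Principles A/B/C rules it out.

The two coindexed NPs are *the twins₁* and *them₁*.
*them₁* is a pronoun. Its binding domain is the embedded TP, whose subject is the twins₁.
*the twins₁* c-commands it within that domain and carries the same index.
The pronoun is locally bound → Principle B violation.

Principle B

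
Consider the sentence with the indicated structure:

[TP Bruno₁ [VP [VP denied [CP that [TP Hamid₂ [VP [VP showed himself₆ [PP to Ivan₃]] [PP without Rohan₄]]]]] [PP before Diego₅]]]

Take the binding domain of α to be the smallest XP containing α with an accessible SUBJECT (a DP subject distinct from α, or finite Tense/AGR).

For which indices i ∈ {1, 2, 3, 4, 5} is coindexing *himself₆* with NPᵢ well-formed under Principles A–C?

{2}

*himself* is an anaphor, so Principle A applies: it must be bound in its binding domain.
Binding domain of *himself₆*: the embedded TP, whose subject is Hamid₂.
*Bruno₁* c-commands the anaphor but is outside its binding domain → cannot satisfy Principle A.
*Hamid₂* c-commands the anaphor within its binding domain → licit binder.
*Ivan₃* does not c-command the anaphor → cannot bind it.
*Rohan₄* does not c-command the anaphor → cannot bind it.
*Diego₅* does not c-command the anaphor → cannot bind it.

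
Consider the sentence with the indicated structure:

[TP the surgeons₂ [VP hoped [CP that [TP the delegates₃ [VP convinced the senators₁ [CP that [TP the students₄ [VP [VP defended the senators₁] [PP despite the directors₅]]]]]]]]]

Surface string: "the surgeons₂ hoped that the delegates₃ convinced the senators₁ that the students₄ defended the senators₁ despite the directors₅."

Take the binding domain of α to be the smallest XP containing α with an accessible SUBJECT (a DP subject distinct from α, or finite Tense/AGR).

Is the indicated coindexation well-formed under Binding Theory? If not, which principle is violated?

Principle C

The two coindexed NPs are *the senators₁* (the lower occurrence) and *the senators₁* (the higher occurrence).
*the senators₁* (the lower occurrence) is an R-expression. Principle C requires it to be free everywhere.
*the senators₁* (the higher occurrence) c-commands it and carries the same index.
The R-expression is bound → Principle C violation.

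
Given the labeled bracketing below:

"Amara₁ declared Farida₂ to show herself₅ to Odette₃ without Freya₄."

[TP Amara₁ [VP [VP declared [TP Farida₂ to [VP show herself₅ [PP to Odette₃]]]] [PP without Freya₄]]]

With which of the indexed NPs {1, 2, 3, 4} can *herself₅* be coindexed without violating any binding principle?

{2}

*herself* is an anaphor, so Principle A applies: it must be bound in its binding domain.
Binding domain of *herself₅*: the embedded TP, whose subject is Farida₂.
*Amara₁* c-commands the anaphor but is outside its binding domain → cannot satisfy Principle A.
*Farida₂* c-commands the anaphor within its binding domain → licit binder.
*Odette₃* does not c-command the anaphor → cannot bind it.
*Freya₄* does not c-command the anaphor → cannot bind it.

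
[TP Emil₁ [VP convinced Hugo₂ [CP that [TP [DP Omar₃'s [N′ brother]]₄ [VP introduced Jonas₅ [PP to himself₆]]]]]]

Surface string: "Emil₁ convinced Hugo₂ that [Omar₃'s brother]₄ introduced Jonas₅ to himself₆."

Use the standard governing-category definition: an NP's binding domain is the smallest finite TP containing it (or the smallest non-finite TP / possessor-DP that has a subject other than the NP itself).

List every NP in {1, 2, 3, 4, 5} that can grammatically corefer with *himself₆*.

*himself* is an anaphor, so Principle A applies: it must be bound in its binding domain.
Binding domain of *himself₆*: the embedded TP, whose subject is [Omar₃'s brother]₄.
*Emil₁* c-commands the anaphor but is outside its binding domain → cannot satisfy Principle A.
*Hugo₂* c-commands the anaphor but is outside its binding domain → cannot satisfy Principle A.
*Omar₃* does not c-command the anaphor → cannot bind it.
*[Omar₃'s brother]₄* c-commands the anaphor within its binding domain → licit binder.
*Jonas₅* c-commands the anaphor within its binding domain → licit binder.

{4, 5}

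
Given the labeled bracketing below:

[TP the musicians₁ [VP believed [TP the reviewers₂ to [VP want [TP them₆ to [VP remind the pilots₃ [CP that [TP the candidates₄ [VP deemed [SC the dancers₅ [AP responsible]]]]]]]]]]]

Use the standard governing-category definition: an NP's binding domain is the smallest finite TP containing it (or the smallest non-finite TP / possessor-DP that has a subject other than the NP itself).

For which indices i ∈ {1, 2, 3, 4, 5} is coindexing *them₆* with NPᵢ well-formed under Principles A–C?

{1}

*them* is a pronoun, so Principle B applies: it must be free in its binding domain.
Binding domain of *them₆*: the embedded TP, whose subject is the reviewers₂.
*the musicians₁* c-commands the pronoun but from outside its binding domain, and is not c-commanded by it → coindexation permitted.
*the reviewers₂* c-commands the pronoun within its binding domain → coindexation would violate Principle B.
*the pilots₃*: the pronoun c-commands this R-expression → coindexation would violate Principle C on *the pilots₃*.
*the candidates₄*: the pronoun c-commands this R-expression → coindexation would violate Principle C on *the candidates₄*.
*the dancers₅*: the pronoun c-commands this R-expression → coindexation would violate Principle C on *the dancers₅*.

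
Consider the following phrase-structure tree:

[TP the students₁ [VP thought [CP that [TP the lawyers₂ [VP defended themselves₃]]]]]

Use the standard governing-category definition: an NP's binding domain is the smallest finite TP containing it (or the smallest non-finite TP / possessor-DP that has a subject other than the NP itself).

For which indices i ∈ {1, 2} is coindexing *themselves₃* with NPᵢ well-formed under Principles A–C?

{2}

*themselves* is an anaphor, so Principle A applies: it must be bound in its binding domain.
Binding domain of *themselves₃*: the embedded TP, whose subject is the lawyers₂.
*the students₁* c-commands the anaphor but is outside its binding domain → cannot satisfy Principle A.
*the lawyers₂* c-commands the anaphor within its binding domain → licit binder.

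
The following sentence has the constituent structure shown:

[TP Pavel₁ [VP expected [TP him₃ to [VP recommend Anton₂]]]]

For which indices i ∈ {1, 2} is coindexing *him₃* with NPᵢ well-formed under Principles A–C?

none

*him* is a pronoun, so Principle B applies: it must be free in its binding domain.
Binding domain of *him₃*: the matrix TP, whose subject is Pavel₁.
*Pavel₁* c-commands the pronoun within its binding domain → coindexation would violate Principle B.
*Anton₂*: the pronoun c-commands this R-expression → coindexation would violate Principle C on *Anton₂*.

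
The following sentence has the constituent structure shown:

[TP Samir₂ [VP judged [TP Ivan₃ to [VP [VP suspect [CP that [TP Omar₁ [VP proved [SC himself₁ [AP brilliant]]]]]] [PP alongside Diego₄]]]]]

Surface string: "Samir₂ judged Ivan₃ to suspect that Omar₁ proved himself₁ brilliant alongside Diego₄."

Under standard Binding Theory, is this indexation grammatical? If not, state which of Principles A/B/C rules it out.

grammatical

The two coindexed NPs are *Omar₁* and *himself₁*.
*himself₁* is an anaphor; its binding domain is the embedded TP, whose subject is Omar₁. *Omar₁* c-commands it within that domain and shares its index, so Principle A is satisfied.
*Omar₁* is an R-expression; *himself₁* does not c-command it, and no other NP shares its index, so Principle C is satisfied.
All principles are respected.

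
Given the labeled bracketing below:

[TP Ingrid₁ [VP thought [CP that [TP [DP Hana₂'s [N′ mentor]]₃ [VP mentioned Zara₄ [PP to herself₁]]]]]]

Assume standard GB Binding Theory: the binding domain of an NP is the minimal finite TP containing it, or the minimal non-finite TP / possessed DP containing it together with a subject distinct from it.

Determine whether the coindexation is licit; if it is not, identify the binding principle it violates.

The two coindexed NPs are *Ingrid₁* and *herself₁*.
*herself₁* is an anaphor. Principle A requires it to be bound within its binding domain — the embedded TP, whose subject is [Hana₂'s mentor]₃.
Within that domain it is c-commanded by *[Hana₂'s mentor]₃*, *Zara₄*, none of which share its index.
*Ingrid₁* does c-command the anaphor, but from outside its binding domain.
The anaphor is unbound in its domain → Principle A violation.

Principle A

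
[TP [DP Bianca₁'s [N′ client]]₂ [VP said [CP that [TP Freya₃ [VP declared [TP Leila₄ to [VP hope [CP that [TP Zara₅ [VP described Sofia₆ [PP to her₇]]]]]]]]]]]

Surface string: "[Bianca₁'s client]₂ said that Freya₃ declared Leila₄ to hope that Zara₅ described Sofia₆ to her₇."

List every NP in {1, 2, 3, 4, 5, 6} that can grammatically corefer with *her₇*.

*her* is a pronoun, so Principle B applies: it must be free in its binding domain.
Binding domain of *her₇*: the embedded TP, whose subject is Zara₅.
*Bianca₁* and the pronoun do not c-command one another → neither Principle B nor Principle C is at stake; coindexation permitted.
*[Bianca₁'s client]₂* c-commands the pronoun but from outside its binding domain, and is not c-commanded by it → coindexation permitted.
*Freya₃* c-commands the pronoun but from outside its binding domain, and is not c-commanded by it → coindexation permitted.
*Leila₄* c-commands the pronoun but from outside its binding domain, and is not c-commanded by it → coindexation permitted.
*Zara₅* c-commands the pronoun within its binding domain → coindexation would violate Principle B.
*Sofia₆* c-commands the pronoun within its binding domain → coindexation would violate Principle B.

{1, 2, 3, 4}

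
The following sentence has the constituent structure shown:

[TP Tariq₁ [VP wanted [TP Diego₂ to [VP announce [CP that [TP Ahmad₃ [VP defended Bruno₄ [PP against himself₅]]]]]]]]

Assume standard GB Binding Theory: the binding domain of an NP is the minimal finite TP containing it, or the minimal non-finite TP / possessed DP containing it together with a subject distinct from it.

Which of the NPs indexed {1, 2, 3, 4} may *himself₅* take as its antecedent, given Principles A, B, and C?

*himself* is an anaphor, so Principle A applies: it must be bound in its binding domain.
Binding domain of *himself₅*: the embedded TP, whose subject is Ahmad₃.
*Tariq₁* c-commands the anaphor but is outside its binding domain → cannot satisfy Principle A.
*Diego₂* c-commands the anaphor but is outside its binding domain → cannot satisfy Principle A.
*Ahmad₃* c-commands the anaphor within its binding domain → licit binder.
*Bruno₄* c-commands the anaphor within its binding domain → licit binder.

{3, 4}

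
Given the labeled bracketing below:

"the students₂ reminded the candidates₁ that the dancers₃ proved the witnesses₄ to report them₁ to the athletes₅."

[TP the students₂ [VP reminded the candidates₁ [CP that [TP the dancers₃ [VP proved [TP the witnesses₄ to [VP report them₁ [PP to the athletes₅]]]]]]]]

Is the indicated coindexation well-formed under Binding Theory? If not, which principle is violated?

The two coindexed NPs are *the candidates₁* and *them₁*.
*them₁* is a pronoun; its binding domain is the embedded TP, whose subject is the witnesses₄. Within that domain it is c-commanded only by *the witnesses₄*, which carries a different index — the pronoun is free locally, so Principle B holds.
*the candidates₁* is an R-expression; *them₁* does not c-command it, and no other NP shares its index, so Principle C is satisfied.
All principles are respected.

grammatical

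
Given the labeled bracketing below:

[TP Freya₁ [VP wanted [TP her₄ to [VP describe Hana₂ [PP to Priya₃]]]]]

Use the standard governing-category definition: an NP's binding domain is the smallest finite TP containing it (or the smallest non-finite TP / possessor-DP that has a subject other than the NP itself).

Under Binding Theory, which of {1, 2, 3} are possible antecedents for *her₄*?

*her* is a pronoun, so Principle B applies: it must be free in its binding domain.
Binding domain of *her₄*: the matrix TP, whose subject is Freya₁.
*Freya₁* c-commands the pronoun within its binding domain → coindexation would violate Principle B.
*Hana₂*: the pronoun c-commands this R-expression → coindexation would violate Principle C on *Hana₂*.
*Priya₃*: the pronoun c-commands this R-expression → coindexation would violate Principle C on *Priya₃*.

none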